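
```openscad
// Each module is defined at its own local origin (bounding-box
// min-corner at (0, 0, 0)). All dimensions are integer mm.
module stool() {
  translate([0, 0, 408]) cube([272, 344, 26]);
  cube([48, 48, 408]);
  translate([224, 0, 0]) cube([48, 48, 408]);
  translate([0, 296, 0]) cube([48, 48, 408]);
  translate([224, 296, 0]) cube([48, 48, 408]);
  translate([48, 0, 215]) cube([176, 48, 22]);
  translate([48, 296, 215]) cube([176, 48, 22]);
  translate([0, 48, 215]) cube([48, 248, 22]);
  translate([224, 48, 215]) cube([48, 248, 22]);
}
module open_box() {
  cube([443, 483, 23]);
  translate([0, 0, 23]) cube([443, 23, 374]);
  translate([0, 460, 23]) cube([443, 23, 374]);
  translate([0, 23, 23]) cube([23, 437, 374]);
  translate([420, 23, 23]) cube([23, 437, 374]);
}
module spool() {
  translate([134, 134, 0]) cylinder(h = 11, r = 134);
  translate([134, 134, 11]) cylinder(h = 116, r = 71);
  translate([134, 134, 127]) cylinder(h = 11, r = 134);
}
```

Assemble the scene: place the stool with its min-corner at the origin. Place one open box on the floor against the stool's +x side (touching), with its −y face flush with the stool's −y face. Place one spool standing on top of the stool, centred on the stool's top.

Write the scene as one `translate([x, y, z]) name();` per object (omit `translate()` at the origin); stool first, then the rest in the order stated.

stool();
translate([272, 0, 0]) open_box();
translate([2, 38, 434]) spool();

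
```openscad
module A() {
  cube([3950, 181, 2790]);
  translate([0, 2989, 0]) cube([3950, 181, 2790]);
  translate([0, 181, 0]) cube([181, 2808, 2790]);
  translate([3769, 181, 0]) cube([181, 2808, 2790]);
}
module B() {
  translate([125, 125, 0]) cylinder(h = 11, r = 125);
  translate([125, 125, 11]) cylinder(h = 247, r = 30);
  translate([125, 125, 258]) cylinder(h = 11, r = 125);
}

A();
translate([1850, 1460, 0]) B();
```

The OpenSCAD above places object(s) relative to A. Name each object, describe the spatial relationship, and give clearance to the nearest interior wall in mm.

A is a house frame. B is a spool. The spool sits inside the house frame, centred. The clearance to the nearest interior wall is 1279 mm.

Clearances: x = 1669, y = 1279; minimum 1279 mm.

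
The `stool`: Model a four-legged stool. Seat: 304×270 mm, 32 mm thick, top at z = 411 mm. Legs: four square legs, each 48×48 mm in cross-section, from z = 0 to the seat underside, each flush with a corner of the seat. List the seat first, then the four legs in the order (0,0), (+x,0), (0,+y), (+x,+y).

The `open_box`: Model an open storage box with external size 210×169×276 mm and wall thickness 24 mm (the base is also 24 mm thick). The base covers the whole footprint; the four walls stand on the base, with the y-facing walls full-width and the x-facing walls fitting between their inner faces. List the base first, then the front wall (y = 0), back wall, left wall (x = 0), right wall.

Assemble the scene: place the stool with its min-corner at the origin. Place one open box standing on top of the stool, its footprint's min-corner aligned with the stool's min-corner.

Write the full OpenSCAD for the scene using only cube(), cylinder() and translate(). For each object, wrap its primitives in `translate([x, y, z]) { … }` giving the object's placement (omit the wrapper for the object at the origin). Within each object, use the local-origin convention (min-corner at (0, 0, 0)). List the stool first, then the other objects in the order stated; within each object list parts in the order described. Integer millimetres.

translate([0, 0, 379]) cube([304, 270, 32]);
cube([48, 48, 379]);
translate([256, 0, 0]) cube([48, 48, 379]);
translate([0, 222, 0]) cube([48, 48, 379]);
translate([256, 222, 0]) cube([48, 48, 379]);
translate([0, 0, 411]) {
  cube([210, 169, 24]);
  translate([0, 0, 24]) cube([210, 24, 252]);
  translate([0, 145, 24]) cube([210, 24, 252]);
  translate([0, 24, 24]) cube([24, 121, 252]);
  translate([186, 24, 24]) cube([24, 121, 252]);
}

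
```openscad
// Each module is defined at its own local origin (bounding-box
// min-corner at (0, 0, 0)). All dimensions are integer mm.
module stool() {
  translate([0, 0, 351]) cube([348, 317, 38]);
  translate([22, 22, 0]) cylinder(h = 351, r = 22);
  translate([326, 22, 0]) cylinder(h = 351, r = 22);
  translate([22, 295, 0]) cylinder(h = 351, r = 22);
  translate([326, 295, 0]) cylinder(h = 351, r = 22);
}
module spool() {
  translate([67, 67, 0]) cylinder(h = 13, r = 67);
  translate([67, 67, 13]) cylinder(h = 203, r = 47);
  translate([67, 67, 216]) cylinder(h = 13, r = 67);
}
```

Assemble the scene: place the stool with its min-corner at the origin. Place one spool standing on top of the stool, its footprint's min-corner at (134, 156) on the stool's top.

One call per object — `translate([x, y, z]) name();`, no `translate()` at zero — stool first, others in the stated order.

stool();
translate([134, 156, 389]) spool();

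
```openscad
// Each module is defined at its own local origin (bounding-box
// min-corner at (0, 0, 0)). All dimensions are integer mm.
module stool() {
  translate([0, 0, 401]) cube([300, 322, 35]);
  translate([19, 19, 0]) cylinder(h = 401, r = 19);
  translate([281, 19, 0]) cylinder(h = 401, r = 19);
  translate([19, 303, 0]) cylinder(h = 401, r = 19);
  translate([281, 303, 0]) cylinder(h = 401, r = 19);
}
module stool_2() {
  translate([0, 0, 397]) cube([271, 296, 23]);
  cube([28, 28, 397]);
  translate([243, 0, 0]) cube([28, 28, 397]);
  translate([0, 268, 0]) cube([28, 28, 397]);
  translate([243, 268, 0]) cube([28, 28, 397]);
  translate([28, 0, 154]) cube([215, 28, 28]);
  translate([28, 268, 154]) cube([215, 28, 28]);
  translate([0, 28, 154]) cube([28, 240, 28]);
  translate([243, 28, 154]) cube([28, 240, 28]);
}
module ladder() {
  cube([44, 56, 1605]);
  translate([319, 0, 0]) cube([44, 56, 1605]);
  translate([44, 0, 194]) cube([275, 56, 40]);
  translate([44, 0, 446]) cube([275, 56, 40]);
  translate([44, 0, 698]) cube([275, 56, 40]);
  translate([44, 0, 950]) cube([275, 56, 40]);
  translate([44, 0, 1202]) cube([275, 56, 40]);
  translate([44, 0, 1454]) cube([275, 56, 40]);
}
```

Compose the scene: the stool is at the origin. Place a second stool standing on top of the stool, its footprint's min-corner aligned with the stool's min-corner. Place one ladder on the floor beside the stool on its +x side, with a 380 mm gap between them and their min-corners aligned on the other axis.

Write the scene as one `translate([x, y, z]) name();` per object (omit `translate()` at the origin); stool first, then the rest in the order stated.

stool();
translate([0, 0, 436]) stool_2();
translate([680, 0, 0]) ladder();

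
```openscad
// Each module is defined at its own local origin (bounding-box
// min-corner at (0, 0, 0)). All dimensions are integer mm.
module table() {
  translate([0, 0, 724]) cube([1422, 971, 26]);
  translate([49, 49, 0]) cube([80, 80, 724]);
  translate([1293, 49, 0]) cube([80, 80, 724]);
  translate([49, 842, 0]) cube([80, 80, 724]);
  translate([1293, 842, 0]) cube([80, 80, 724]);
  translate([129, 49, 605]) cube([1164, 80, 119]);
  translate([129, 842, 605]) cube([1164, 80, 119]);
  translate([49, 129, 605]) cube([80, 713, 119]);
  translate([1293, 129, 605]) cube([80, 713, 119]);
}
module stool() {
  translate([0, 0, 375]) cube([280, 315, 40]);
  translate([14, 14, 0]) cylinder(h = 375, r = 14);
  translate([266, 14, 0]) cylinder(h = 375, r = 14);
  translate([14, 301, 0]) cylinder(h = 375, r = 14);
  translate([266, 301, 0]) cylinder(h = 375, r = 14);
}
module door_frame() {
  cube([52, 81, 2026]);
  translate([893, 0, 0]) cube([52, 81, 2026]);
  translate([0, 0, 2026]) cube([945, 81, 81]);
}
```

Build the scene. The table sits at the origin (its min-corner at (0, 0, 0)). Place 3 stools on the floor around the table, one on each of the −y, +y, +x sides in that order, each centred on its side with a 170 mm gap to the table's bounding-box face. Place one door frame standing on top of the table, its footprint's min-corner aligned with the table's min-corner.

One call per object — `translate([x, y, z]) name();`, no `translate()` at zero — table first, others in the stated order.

table();
translate([571, -485, 0]) stool();
translate([571, 1141, 0]) stool();
translate([1592, 328, 0]) stool();
translate([0, 0, 750]) door_frame();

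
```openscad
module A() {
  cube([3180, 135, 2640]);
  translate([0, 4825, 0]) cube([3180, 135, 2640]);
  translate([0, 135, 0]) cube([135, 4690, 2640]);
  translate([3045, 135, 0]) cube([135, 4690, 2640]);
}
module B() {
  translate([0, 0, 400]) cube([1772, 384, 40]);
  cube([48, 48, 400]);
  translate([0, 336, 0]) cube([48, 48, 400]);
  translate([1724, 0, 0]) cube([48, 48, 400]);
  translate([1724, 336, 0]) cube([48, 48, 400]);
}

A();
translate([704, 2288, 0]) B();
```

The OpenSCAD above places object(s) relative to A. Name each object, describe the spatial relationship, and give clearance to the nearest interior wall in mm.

A is a house frame. B is a bench. The bench sits inside the house frame, centred. The clearance to the nearest interior wall is 569 mm.

Clearances: x = 569, y = 2153; minimum 569 mm.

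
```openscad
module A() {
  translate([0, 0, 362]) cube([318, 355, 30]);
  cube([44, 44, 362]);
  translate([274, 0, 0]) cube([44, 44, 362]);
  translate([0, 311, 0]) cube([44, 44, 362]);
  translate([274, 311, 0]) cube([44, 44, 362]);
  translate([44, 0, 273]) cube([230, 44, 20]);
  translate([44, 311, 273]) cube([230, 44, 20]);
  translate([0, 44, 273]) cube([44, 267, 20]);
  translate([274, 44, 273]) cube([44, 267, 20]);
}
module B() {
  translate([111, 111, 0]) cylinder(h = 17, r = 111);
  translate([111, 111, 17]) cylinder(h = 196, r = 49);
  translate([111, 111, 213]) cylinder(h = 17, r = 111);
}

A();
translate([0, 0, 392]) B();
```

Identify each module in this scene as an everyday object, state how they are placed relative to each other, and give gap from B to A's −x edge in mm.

A is a stool. B is a spool. The spool is on top of the stool. The gap from the spool to the stool's −x edge is 0 mm.

The spool's min-x is at 0; the stool's min-x is 0; gap = 0 mm.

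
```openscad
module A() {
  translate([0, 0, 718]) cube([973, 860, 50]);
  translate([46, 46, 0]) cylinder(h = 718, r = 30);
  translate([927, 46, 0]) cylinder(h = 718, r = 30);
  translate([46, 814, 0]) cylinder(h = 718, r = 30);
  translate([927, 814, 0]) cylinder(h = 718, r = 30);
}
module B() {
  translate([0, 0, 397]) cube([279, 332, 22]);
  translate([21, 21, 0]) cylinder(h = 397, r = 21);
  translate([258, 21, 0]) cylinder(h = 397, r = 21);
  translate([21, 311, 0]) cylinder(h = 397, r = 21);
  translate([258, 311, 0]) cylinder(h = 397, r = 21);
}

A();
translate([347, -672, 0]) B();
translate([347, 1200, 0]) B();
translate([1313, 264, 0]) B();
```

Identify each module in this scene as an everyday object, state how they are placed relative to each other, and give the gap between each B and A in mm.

A is a table. B is a stool. Three stools sit around the table at the −y, +y, +x sides. The gap between each stool and the table is 340 mm.

Each stool's nearest face is 340 mm from the table's bounding box.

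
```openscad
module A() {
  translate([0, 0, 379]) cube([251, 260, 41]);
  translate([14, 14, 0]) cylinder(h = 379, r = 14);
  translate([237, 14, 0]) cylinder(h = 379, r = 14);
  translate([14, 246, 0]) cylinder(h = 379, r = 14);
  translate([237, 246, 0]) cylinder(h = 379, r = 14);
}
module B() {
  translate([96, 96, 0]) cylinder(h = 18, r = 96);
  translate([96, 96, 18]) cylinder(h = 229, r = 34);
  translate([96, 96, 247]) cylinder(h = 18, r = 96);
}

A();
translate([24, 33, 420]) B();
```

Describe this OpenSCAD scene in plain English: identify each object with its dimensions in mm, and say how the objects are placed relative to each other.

A is a simple wooden stool: a rectangular seat 251 mm (x) by 260 mm (y), 41 mm thick, top face at z = 420 mm, on four round legs, each 28 mm in diameter. The legs rest on z = 0, each leg's axis is inset half a diameter from the nearest pair of seat edges (so the leg's bounding box is flush with the corner).

B is a spool: two coaxial disc flanges of radius 96 mm and thickness 18 mm, joined by a core cylinder of radius 34 mm and height 229 mm. The lower flange rests on z = 0 and the three cylinders share a vertical axis.

The spool is on top of the stool.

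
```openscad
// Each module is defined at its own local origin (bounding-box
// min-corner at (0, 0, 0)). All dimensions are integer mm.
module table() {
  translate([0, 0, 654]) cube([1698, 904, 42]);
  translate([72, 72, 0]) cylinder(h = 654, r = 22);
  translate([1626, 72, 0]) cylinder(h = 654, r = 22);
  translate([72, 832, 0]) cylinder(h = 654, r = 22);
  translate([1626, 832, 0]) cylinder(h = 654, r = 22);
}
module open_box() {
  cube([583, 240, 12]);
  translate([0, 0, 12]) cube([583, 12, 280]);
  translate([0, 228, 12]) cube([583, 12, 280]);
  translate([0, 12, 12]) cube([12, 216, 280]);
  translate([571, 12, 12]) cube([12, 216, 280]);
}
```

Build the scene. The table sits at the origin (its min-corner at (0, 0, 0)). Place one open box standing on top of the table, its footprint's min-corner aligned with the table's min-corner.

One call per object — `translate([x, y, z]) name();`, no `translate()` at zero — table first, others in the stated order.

table();
translate([0, 0, 696]) open_box();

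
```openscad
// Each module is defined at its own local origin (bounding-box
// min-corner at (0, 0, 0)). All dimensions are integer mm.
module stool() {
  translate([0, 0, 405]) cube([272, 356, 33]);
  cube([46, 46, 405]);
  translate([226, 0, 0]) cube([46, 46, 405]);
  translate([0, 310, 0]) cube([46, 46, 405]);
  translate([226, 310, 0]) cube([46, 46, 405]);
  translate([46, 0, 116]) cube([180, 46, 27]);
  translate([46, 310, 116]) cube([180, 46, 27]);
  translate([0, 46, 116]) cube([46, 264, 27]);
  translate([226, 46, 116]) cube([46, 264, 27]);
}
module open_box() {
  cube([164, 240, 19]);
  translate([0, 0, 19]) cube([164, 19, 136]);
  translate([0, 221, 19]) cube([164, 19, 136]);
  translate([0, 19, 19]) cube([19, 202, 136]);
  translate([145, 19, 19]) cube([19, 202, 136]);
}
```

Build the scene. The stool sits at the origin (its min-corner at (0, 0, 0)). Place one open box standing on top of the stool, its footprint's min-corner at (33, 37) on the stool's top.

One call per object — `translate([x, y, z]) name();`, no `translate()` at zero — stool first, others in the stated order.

stool();
translate([33, 37, 438]) open_box();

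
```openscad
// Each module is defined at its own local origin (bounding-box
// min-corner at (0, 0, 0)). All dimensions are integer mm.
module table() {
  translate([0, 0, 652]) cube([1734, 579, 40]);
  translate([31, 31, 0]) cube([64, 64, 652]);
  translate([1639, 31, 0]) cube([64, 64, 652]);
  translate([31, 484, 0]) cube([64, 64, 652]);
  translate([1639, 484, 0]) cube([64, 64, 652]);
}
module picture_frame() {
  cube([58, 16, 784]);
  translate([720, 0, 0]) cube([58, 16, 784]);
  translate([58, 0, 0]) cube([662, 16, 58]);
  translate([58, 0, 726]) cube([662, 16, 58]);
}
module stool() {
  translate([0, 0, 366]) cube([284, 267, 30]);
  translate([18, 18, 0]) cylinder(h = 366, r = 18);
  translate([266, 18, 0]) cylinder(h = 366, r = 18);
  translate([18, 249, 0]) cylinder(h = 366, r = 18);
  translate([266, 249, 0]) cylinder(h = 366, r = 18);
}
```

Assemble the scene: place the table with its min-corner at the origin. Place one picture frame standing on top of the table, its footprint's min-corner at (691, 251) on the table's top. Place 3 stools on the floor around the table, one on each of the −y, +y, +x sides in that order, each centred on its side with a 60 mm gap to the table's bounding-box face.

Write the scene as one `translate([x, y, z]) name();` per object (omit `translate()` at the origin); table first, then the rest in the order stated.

table();
translate([691, 251, 692]) picture_frame();
translate([725, -327, 0]) stool();
translate([725, 639, 0]) stool();
translate([1794, 156, 0]) stool();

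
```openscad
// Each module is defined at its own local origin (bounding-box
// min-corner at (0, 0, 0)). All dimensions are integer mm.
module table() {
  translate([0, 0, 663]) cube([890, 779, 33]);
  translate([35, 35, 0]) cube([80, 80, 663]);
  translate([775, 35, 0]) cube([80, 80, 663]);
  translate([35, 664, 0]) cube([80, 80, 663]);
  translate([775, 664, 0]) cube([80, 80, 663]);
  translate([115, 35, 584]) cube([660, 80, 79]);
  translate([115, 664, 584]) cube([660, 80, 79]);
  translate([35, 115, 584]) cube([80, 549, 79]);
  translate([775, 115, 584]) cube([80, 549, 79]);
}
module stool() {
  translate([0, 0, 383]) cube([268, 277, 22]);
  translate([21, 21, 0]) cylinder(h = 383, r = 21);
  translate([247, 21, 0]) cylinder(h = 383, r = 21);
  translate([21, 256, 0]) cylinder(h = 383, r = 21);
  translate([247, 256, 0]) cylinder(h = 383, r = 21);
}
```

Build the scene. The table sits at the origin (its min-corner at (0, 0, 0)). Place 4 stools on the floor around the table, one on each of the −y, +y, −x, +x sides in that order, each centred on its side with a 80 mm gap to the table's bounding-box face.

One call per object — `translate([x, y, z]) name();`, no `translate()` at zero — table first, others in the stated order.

table();
translate([311, -357, 0]) stool();
translate([311, 859, 0]) stool();
translate([-348, 251, 0]) stool();
translate([970, 251, 0]) stool();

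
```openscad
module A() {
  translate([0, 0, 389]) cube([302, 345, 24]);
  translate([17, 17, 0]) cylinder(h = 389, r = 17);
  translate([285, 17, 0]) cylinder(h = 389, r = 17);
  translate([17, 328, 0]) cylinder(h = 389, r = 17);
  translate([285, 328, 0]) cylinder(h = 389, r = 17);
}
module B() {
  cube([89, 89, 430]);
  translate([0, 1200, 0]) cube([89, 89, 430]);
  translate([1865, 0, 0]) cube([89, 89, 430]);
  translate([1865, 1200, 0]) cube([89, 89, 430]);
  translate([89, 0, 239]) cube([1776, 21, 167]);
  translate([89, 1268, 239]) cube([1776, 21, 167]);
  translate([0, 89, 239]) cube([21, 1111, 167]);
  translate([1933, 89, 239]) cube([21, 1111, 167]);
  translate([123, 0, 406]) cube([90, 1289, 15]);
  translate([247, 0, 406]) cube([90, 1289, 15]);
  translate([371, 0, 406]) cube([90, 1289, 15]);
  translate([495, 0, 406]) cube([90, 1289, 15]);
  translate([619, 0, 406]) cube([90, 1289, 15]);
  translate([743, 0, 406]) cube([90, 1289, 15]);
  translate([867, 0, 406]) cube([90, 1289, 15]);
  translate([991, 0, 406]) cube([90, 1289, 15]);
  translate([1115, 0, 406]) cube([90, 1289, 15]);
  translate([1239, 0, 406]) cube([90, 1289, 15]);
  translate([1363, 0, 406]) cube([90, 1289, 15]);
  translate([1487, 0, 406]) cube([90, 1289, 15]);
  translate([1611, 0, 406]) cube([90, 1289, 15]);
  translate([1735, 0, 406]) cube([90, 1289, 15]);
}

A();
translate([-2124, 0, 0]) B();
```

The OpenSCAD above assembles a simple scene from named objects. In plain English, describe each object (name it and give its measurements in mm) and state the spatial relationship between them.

A is a four-legged stool. The seat is 302×345 mm, 24 mm thick, top at z = 413 mm. It stands on four round legs, each 34 mm in diameter, from z = 0 to the seat underside, each leg's axis is inset half a diameter from the nearest pair of seat edges (so the leg's bounding box is flush with the corner).

B is a bed frame 1954 mm long (x) by 1289 mm wide (y). Four 89×89 mm corner posts, 430 mm tall, at the corners of the footprint. Four rails of 21 mm thickness and 167 mm height run between adjacent posts with their undersides at z = 239 mm, their outer faces flush with the outside of the frame (the two x-running rails run between the posts' inner faces; the two y-running rails run between the posts' inner faces). 14 slats, each 90 mm wide (x) and 15 mm thick, lie across the top of the two x-running rails, running the full 1289 mm width of the frame in y; the slats are evenly spaced along x between the inner faces of the end posts with equal gaps (rounded down to the nearest mm) at the −x end and between each pair — any rounding remainder accumulates at the +x end.

The bed frame is on the floor beside the stool on its −x side.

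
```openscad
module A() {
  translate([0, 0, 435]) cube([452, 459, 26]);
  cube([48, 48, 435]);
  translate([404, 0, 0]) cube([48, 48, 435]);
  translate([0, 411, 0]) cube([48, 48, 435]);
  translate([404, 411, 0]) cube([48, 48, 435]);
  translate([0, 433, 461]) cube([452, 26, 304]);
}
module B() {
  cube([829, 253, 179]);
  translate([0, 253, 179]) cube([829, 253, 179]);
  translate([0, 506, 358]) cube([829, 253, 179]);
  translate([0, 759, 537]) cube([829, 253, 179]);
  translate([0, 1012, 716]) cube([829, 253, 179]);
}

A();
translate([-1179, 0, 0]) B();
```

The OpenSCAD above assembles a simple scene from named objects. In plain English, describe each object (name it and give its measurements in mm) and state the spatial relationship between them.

A is a chair: 452×459 mm seat, 26 mm thick, top at z = 461 mm, on four 48 mm square corner legs flush with the seat edges. A 26 mm thick backrest slab spans the full seat width, extending 304 mm above the seat top, its back face flush with the seat's +y edge.

B is a run of 5 identical solid stair steps. Each tread is 829×253 mm and each step block is 179 mm high. Step 1 rests on the floor; step k is offset from step 1 by (k−1)×253 mm in y and (k−1)×179 mm in z.

The staircase is on the floor beside the chair on its −x side.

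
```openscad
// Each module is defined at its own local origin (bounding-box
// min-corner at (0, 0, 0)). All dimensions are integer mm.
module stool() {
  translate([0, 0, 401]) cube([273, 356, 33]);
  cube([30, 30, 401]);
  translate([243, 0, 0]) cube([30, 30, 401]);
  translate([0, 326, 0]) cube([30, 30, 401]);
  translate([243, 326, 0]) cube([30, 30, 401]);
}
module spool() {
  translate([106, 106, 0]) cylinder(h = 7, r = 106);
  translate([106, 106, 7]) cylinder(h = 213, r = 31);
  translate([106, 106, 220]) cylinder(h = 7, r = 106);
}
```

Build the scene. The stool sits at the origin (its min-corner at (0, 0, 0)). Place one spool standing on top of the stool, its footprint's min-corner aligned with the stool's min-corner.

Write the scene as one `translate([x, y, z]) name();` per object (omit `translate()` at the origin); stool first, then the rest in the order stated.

stool();
translate([0, 0, 434]) spool();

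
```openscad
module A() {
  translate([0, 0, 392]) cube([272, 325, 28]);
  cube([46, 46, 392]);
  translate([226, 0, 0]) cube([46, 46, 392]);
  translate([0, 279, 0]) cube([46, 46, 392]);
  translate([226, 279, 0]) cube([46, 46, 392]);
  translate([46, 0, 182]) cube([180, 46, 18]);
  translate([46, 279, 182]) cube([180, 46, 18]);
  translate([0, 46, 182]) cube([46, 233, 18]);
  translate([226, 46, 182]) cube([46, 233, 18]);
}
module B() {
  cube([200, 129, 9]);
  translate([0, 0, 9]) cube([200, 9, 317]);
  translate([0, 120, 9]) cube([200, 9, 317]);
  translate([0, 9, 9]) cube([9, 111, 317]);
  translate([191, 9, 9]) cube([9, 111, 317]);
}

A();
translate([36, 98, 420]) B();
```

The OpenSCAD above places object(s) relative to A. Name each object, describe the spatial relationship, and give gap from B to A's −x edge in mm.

The open box's min-x is at 36; the stool's min-x is 0; gap = 36 mm.

A is a stool. B is an open box. The open box is on top of the stool, centred. The gap from the open box to the stool's −x edge is 36 mm.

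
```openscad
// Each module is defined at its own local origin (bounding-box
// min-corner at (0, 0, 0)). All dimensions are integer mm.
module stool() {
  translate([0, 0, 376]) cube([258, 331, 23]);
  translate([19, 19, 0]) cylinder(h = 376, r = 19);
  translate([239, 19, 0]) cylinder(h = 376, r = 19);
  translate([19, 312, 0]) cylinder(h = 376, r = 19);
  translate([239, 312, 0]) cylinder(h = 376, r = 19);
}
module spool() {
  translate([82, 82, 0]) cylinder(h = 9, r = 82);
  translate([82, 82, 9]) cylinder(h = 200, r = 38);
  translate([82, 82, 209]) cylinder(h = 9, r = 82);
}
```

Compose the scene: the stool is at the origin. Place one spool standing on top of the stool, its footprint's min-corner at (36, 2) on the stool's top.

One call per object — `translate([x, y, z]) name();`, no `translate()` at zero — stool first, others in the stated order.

stool();
translate([36, 2, 399]) spool();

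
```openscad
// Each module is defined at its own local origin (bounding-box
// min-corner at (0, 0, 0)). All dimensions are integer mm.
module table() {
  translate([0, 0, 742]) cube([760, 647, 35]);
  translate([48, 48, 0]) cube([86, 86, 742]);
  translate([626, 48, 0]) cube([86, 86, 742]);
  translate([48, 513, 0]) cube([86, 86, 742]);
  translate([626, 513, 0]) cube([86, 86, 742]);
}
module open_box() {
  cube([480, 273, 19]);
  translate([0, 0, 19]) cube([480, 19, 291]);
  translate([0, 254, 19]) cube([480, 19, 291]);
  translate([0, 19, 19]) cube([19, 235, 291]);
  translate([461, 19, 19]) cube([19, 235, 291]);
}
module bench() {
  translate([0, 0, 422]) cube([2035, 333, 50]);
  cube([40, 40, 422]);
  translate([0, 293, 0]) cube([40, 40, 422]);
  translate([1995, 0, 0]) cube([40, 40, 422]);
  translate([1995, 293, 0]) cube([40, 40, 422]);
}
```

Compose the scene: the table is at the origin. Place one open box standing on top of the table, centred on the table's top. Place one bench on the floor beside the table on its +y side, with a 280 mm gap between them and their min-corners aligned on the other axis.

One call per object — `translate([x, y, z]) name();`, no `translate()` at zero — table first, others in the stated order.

table();
translate([140, 187, 777]) open_box();
translate([0, 927, 0]) bench();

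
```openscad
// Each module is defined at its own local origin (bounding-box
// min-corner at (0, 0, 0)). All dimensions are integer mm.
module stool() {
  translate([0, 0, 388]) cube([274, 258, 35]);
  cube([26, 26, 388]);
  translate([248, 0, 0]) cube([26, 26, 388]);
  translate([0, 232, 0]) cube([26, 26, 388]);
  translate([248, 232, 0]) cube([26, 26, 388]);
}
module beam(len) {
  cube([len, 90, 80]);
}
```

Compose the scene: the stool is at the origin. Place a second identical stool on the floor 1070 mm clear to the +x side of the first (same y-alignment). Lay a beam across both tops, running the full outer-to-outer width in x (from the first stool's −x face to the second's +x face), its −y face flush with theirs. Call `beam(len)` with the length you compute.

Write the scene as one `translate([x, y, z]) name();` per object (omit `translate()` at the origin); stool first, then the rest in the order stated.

stool();
translate([1344, 0, 0]) stool();
translate([0, 0, 423]) beam(1618);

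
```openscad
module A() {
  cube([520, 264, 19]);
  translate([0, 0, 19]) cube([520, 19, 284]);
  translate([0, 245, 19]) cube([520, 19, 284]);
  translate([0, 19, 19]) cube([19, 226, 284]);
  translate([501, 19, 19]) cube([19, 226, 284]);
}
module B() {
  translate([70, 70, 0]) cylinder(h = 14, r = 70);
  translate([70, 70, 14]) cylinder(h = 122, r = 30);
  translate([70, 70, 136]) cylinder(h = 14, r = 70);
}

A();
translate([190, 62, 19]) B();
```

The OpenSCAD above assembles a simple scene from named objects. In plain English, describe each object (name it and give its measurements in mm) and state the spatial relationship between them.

A is an open-topped rectangular box: outside dimensions 520×264×303 mm, with a uniform wall and base thickness of 19 mm. The base is a full 520×264 slab on the floor; four walls sit on top of the base. The front and back walls (the −y and +y sides) span the full width; the two side walls fit between them.

B is a spool: two coaxial disc flanges of radius 70 mm and thickness 14 mm, joined by a core cylinder of radius 30 mm and height 122 mm. The lower flange rests on z = 0 and the three cylinders share a vertical axis.

The spool sits inside the open box, centred.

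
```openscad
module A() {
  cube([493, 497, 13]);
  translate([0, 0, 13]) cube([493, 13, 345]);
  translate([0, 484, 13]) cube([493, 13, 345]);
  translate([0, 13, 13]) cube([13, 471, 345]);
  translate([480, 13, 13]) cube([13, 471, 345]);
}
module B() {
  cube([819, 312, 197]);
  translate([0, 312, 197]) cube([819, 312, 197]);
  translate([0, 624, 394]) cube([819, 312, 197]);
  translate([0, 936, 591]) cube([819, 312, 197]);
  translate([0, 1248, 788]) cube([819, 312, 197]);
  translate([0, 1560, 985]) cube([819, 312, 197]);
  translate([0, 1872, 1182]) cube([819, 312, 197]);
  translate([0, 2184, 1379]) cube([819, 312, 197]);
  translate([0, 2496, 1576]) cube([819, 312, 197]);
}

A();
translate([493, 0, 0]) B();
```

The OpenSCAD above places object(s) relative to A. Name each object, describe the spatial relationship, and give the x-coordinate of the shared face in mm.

The open box's +x face and the staircase's −x face are both at x = 493 mm.

A is an open box. B is a staircase. The staircase is against the open box's +x side, with their −y faces flush. The x-coordinate of the shared face is 493 mm.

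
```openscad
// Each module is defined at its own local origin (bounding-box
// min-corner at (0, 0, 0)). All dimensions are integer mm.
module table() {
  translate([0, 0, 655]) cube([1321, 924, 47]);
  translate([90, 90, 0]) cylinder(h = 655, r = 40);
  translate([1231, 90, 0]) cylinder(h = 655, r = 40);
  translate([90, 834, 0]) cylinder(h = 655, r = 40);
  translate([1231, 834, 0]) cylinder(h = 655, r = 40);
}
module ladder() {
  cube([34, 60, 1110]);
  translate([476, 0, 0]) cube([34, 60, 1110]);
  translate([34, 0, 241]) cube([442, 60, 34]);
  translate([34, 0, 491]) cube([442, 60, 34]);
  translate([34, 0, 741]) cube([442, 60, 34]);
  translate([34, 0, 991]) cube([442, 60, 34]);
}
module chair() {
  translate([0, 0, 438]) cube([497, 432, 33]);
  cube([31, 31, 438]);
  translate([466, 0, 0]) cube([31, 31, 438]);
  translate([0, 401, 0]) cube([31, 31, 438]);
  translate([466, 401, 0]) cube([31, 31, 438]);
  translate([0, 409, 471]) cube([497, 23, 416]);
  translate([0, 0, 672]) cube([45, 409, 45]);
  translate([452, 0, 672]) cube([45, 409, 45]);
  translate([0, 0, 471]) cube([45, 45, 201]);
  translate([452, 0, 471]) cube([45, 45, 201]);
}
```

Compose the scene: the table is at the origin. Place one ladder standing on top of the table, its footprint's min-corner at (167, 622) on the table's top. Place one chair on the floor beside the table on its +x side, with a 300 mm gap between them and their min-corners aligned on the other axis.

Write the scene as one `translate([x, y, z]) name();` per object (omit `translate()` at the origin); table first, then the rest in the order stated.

table();
translate([167, 622, 702]) ladder();
translate([1621, 0, 0]) chair();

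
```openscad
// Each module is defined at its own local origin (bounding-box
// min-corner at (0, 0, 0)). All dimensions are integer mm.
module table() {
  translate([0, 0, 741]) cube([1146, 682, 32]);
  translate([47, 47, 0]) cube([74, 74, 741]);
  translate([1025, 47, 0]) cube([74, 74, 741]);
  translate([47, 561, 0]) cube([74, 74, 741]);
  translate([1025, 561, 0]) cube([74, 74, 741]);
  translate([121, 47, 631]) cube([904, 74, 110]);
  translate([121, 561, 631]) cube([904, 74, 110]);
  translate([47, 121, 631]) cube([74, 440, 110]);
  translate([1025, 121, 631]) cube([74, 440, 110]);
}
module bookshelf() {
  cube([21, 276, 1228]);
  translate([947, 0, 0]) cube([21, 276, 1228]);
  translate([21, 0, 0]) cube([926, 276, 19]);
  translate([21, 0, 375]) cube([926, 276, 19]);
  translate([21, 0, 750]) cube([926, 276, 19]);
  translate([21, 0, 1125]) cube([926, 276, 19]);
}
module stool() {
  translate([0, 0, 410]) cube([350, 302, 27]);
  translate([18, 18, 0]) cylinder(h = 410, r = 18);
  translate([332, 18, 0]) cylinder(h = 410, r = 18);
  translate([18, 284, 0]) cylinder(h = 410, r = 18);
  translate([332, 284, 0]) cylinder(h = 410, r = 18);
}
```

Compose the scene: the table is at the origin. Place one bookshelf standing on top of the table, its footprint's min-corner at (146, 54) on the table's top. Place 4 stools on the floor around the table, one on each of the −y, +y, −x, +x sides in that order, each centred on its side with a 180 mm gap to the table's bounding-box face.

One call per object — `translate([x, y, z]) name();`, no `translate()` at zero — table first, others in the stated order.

table();
translate([146, 54, 773]) bookshelf();
translate([398, -482, 0]) stool();
translate([398, 862, 0]) stool();
translate([-530, 190, 0]) stool();
translate([1326, 190, 0]) stool();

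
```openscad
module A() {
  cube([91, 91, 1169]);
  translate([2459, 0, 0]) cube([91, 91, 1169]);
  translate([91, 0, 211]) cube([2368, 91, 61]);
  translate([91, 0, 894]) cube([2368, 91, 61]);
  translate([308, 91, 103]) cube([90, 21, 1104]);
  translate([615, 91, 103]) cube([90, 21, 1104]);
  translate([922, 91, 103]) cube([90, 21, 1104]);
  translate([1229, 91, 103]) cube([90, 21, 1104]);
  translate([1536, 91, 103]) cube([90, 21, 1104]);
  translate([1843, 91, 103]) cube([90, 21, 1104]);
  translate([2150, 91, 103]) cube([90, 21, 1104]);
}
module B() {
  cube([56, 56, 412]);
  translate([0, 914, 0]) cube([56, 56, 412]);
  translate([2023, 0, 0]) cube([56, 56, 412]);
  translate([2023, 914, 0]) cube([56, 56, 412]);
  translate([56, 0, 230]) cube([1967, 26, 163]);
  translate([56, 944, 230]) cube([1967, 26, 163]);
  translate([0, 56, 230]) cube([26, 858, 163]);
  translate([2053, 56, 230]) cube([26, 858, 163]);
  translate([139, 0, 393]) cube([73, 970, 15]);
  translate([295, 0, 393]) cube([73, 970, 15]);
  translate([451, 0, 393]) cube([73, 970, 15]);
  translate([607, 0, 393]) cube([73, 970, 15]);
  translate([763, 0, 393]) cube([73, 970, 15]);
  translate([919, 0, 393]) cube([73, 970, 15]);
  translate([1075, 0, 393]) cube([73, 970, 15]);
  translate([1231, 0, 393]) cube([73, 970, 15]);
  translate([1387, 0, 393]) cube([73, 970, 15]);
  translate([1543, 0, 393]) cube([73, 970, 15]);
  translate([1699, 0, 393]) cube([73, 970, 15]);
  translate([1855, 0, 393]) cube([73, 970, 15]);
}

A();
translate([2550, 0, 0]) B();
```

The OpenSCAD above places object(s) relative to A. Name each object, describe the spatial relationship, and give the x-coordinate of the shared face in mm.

A is a fence section. B is a bed frame. The bed frame is against the fence section's +x side, with their −y faces flush. The x-coordinate of the shared face is 2550 mm.

The fence section's +x face and the bed frame's −x face are both at x = 2550 mm.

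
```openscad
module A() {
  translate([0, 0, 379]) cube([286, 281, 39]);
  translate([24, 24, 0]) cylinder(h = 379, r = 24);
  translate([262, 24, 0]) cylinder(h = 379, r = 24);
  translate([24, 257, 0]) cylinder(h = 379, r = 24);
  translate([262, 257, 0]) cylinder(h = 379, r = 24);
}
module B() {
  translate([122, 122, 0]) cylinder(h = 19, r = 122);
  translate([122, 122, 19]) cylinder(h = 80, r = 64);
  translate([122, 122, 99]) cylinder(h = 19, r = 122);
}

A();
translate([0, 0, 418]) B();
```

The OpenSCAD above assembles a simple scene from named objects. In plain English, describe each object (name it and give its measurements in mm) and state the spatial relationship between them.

A is a four-legged stool. The seat is a 286×281×39 mm slab whose top surface is at z = 418 mm; four round legs, each 48 mm in diameter, run from the floor (z = 0) to the underside of the seat, each leg's axis is inset half a diameter from the nearest pair of seat edges (so the leg's bounding box is flush with the corner).

B is a spool: two coaxial disc flanges of radius 122 mm and thickness 19 mm, joined by a core cylinder of radius 64 mm and height 80 mm. The lower flange rests on z = 0 and the three cylinders share a vertical axis.

The spool is on top of the stool.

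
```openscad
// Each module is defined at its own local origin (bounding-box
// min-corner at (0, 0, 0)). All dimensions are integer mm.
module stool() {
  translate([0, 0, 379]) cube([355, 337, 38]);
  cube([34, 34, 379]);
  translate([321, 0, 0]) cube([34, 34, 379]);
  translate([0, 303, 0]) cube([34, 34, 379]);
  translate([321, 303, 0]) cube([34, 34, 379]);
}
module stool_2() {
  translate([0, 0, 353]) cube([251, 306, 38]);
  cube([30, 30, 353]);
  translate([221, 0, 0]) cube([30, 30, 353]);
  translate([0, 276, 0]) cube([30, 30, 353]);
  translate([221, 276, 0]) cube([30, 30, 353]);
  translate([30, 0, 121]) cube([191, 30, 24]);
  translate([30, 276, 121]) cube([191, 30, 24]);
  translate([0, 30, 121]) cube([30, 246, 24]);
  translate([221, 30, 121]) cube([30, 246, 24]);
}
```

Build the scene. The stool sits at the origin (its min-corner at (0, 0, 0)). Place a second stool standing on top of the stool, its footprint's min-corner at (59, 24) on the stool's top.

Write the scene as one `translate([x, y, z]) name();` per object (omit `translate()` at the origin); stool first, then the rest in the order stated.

stool();
translate([59, 24, 417]) stool_2();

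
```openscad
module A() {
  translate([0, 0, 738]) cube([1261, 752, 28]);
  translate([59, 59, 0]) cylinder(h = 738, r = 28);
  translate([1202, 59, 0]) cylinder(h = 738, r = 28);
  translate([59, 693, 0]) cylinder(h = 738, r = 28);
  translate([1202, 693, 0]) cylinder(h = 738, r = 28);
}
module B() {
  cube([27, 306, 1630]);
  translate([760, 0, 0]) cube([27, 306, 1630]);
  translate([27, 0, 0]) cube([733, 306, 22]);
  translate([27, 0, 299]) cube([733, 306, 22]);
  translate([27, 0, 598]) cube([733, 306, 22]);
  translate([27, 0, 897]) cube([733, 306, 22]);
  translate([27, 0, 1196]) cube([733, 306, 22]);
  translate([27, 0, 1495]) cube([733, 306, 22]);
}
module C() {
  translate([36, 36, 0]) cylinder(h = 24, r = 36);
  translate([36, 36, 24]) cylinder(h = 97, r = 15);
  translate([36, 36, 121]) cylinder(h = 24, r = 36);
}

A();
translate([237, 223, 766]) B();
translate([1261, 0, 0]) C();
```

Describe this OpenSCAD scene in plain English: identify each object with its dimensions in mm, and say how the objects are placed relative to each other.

A is a table with a 1261×752 mm rectangular top, 28 mm thick, top surface at z = 766 mm, supported by four round legs of 56 mm diameter, each leg's bounding box inset 31 mm from the nearest pair of top edges, running from the floor.

B is a bookshelf 787 mm wide overall, 306 mm deep and 1630 mm tall. The two sides are 27 mm thick vertical panels. 6 horizontal shelves of 22 mm thickness span between the inner faces of the sides; the lowest shelf sits on the floor and shelves are stacked with a clear vertical gap of 277 mm between each pair.

C is a spool: two coaxial disc flanges of radius 36 mm and thickness 24 mm, joined by a core cylinder of radius 15 mm and height 97 mm. The lower flange rests on z = 0 and the three cylinders share a vertical axis.

The bookshelf is on top of the table, centred. The spool is against the table's +x side, with their −y faces flush.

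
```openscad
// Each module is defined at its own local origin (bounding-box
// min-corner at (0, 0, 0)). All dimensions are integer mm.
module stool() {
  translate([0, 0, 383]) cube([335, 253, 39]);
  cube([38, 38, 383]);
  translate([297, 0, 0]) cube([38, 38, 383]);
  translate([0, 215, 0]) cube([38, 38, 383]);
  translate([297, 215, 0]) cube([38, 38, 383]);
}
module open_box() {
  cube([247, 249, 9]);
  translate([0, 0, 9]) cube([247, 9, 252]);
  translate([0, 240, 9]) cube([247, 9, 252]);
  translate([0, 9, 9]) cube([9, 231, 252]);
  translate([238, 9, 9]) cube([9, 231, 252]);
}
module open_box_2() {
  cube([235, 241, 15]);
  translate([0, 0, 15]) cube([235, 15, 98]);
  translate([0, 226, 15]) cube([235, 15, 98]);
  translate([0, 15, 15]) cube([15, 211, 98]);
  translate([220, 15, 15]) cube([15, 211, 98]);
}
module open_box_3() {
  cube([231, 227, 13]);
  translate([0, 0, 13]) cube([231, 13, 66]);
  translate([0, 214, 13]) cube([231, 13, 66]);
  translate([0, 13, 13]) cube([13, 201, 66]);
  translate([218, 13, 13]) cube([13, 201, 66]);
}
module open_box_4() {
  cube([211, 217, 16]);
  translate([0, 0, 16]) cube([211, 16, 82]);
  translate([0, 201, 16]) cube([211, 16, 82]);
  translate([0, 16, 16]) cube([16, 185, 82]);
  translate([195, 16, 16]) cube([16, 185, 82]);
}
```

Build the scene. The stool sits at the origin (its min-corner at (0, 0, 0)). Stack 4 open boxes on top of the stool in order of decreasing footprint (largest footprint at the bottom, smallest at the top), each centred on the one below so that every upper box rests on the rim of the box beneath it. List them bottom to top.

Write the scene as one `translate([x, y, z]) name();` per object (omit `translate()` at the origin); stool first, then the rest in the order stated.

stool();
translate([44, 2, 422]) open_box();
translate([50, 6, 683]) open_box_2();
translate([52, 13, 796]) open_box_3();
translate([62, 18, 875]) open_box_4();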